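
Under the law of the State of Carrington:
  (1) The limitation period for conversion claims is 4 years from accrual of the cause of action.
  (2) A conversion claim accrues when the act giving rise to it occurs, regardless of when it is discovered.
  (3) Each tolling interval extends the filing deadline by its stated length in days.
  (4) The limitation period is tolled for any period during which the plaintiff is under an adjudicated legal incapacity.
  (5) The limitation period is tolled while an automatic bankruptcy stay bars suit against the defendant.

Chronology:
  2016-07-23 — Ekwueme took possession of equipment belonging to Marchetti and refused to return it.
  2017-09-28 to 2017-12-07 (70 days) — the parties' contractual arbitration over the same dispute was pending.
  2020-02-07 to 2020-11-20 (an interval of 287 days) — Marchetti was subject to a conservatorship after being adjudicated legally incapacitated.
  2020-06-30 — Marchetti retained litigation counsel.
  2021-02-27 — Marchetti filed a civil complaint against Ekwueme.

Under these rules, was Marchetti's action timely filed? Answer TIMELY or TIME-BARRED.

The claim accrued on 2016-07-23, when the wrongful act occurred.
The untolled deadline — 4 years after 2016-07-23 — is 2020-07-23.
Because the plaintiff's legal incapacity ran from 2020-02-07 to 2020-11-20, the deadline is extended by 287 days to 2021-05-06.
Although a pending arbitration ran from 2017-09-28 to 2017-12-07, the stated rules do not make that a tolling event, so it is disregarded.
Nothing else in the chronology tolls or restarts the period.
The 2021-02-27 filing precedes the 2021-05-06 deadline; the claim is timely.

TIMELY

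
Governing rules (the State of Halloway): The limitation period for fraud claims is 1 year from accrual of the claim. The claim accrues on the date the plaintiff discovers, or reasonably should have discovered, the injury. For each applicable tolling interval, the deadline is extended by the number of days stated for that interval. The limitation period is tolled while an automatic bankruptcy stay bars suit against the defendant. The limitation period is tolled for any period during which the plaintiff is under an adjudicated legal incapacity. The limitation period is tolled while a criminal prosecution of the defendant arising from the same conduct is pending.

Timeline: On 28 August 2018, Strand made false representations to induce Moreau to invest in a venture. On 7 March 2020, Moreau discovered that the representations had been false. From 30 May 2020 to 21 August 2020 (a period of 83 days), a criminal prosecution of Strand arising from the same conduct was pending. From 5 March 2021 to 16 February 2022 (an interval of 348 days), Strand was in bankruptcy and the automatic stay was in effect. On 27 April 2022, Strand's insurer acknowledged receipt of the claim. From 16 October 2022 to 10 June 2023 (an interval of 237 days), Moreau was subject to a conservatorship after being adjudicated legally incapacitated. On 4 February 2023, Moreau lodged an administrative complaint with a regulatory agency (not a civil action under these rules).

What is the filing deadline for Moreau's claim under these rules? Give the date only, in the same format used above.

12 May 2022

The claim did not accrue until Moreau discovered the injury on 7 March 2020; the 28 August 2018 act date does not start the clock under the stated rule.
The untolled deadline — 1 year after 7 March 2020 — is 7 March 2021.
The pending criminal prosecution from 30 May 2020 to 21 August 2020 tolled the period for 83 days, extending the deadline to 29 May 2021.
The period was tolled for 348 days by the automatic bankruptcy stay (5 March 2021 to 16 February 2022), pushing the deadline to 12 May 2022.
The plaintiff's legal incapacity starting 16 October 2022 came too late — the period had run on 12 May 2022 — and so does not extend the deadline.
None of the other events listed affects the running of the period under the stated rules.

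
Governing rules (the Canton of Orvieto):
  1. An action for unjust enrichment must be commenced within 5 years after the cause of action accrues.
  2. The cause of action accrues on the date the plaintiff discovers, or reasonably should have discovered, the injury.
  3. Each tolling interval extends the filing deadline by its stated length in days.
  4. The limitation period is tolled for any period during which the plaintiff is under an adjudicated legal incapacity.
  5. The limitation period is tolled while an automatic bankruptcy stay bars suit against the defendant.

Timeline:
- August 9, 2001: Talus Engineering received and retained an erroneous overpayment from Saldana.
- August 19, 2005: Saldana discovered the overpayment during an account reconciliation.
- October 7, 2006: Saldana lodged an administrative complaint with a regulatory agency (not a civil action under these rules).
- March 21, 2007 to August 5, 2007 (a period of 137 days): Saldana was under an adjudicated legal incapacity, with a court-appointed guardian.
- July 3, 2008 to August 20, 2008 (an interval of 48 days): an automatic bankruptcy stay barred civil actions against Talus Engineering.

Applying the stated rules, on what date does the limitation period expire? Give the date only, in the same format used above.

February 20, 2011

The claim did not accrue until Saldana discovered the injury on August 19, 2005; the August 9, 2001 act date does not start the clock under the stated rule.
Adding the 5 years base period to August 19, 2005 gives a deadline of August 19, 2010, before any tolling.
The period was tolled for 137 days by the plaintiff's legal incapacity (March 21, 2007 to August 5, 2007), pushing the deadline to January 3, 2011.
The period was tolled for 48 days by the automatic bankruptcy stay (July 3, 2008 to August 20, 2008), pushing the deadline to February 20, 2011.
The other events in the timeline have no effect on the limitation period under the stated rules.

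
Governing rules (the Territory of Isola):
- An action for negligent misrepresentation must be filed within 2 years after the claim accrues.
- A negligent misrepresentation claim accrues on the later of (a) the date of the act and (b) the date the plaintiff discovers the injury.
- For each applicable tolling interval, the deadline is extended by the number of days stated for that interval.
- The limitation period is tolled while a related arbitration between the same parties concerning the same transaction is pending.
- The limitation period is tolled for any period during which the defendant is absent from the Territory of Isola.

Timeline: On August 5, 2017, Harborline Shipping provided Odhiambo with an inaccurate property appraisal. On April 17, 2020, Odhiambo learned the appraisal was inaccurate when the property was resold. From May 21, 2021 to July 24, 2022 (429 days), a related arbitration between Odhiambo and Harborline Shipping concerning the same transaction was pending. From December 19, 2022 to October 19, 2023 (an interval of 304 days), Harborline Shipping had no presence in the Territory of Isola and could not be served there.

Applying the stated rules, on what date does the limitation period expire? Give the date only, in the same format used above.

Taking the later of the act (August 5, 2017) and discovery (April 17, 2020), the claim accrued on April 17, 2020.
2 years from April 17, 2020 is April 17, 2022.
Because the pending related arbitration ran from May 21, 2021 to July 24, 2022, the deadline is extended by 429 days to June 20, 2023.
Because the defendant's absence from the jurisdiction ran from December 19, 2022 to October 19, 2023, the deadline is extended by 304 days to April 19, 2024.

April 19, 2024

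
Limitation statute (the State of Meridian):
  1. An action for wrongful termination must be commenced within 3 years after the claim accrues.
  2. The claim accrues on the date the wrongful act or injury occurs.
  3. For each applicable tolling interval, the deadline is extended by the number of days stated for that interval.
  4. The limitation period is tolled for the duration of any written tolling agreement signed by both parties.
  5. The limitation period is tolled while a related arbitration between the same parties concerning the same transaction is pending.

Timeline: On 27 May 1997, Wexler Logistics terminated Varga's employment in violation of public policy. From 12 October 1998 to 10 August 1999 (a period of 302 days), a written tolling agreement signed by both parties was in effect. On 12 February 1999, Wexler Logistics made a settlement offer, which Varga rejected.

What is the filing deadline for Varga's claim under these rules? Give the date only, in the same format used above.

The claim accrued on 27 May 1997, the date of the act.
The untolled deadline — 3 years after 27 May 1997 — is 27 May 2000.
The written tolling agreement from 12 October 1998 to 10 August 1999 tolled the period for 302 days, extending the deadline to 25 March 2001.
None of the other events listed affects the running of the period under the stated rules.

25 March 2001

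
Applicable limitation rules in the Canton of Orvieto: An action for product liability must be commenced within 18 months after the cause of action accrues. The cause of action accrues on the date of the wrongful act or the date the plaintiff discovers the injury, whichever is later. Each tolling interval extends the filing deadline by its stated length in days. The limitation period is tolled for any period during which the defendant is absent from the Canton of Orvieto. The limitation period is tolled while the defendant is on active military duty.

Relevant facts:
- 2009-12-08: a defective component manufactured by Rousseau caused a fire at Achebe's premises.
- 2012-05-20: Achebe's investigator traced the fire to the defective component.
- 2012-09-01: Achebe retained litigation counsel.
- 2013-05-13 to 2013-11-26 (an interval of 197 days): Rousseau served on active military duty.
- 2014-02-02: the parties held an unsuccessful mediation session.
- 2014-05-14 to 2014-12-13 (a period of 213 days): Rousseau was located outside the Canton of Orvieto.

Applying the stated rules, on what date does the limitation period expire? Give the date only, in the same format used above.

Because discovery on 2012-05-20 post-dates the 2009-12-08 act, accrual under the later-of rule falls on 2012-05-20.
The untolled deadline — 18 months after 2012-05-20 — is 2013-11-20.
Because the defendant's active military service ran from 2013-05-13 to 2013-11-26, the deadline is extended by 197 days to 2014-06-05.
Because the defendant's absence from the jurisdiction ran from 2014-05-14 to 2014-12-13, the deadline is extended by 213 days to 2015-01-04.
None of the other events listed affects the running of the period under the stated rules.

2015-01-04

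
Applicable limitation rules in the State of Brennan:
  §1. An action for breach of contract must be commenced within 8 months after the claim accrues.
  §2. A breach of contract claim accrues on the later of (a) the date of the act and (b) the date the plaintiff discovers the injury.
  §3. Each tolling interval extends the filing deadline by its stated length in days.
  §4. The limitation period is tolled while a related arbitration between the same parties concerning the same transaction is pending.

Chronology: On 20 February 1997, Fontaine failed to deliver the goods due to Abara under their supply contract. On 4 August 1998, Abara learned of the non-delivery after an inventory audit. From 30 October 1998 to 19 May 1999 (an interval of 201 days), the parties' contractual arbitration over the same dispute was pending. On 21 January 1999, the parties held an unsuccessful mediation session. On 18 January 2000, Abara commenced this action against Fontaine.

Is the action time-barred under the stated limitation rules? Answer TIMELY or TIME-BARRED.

Because discovery on 4 August 1998 post-dates the 20 February 1997 act, accrual under the later-of rule falls on 4 August 1998.
The untolled deadline — 8 months after 4 August 1998 — is 4 April 1999.
Because the pending related arbitration ran from 30 October 1998 to 19 May 1999, the deadline is extended by 201 days to 22 October 1999.
Nothing else in the chronology tolls or restarts the period.
The 18 January 2000 filing falls after the 22 October 1999 deadline; the claim is time-barred.

TIME-BARRED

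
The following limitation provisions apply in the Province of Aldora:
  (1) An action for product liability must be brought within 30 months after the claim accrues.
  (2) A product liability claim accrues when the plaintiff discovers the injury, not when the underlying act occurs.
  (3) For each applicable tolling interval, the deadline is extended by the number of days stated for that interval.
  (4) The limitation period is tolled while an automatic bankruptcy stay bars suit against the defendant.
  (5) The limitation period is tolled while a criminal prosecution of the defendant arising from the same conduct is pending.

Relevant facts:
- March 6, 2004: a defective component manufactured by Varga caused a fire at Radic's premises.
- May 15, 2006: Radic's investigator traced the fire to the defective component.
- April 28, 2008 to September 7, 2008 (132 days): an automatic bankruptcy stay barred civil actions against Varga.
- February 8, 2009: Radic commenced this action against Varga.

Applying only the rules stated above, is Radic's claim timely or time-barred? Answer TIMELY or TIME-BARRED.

TIMELY

Accrual is tied to discovery, so the period began on May 15, 2006 rather than on March 6, 2004 when the act occurred.
30 months from May 15, 2006 is November 15, 2008.
The automatic bankruptcy stay from April 28, 2008 to September 7, 2008 tolled the period for 132 days, extending the deadline to March 27, 2009.
Filing on February 8, 2009 beat the March 27, 2009 deadline — the action is timely.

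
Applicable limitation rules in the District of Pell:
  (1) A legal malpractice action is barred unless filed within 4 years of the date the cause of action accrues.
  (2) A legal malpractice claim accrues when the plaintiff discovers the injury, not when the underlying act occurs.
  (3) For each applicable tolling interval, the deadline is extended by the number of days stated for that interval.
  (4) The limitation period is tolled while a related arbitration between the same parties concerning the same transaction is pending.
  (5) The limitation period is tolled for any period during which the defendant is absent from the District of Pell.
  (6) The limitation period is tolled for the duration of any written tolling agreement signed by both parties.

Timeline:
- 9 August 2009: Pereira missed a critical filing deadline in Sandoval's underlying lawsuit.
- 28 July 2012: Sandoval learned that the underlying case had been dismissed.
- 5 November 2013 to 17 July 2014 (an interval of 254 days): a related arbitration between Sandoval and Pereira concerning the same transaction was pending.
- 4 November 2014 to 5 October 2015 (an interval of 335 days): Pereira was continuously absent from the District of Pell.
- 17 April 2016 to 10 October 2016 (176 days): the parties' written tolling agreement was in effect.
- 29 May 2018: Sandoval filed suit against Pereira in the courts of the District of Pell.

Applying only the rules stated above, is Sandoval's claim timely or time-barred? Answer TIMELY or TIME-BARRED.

Under the discovery rule, the claim accrued on 28 July 2012, when Sandoval discovered the injury — not on the 9 August 2009 date of the underlying act.
Adding the 4 years base period to 28 July 2012 gives a deadline of 28 July 2016, before any tolling.
The pending related arbitration from 5 November 2013 to 17 July 2014 tolled the period for 254 days, extending the deadline to 8 April 2017.
Because the defendant's absence from the jurisdiction ran from 4 November 2014 to 5 October 2015, the deadline is extended by 335 days to 9 March 2018.
The written tolling agreement from 17 April 2016 to 10 October 2016 tolled the period for 176 days, extending the deadline to 1 September 2018.
Sandoval filed on 29 May 2018, before the 1 September 2018 deadline, so the action is timely.

TIMELY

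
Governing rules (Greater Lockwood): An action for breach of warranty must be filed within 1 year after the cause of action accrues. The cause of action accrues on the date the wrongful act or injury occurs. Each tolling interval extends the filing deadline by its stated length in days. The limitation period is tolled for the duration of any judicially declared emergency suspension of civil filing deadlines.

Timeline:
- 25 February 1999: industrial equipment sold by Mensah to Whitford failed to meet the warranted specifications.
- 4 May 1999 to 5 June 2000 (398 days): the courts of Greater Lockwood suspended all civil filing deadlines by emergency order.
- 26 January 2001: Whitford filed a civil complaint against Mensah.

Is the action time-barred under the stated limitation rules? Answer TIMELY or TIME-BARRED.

The cause of action accrued on 25 February 1999, the date of the act.
The untolled deadline — 1 year after 25 February 1999 — is 25 February 2000.
The emergency suspension of filing deadlines from 4 May 1999 to 5 June 2000 tolled the period for 398 days, extending the deadline to 29 March 2001.
Whitford filed on 26 January 2001, before the 29 March 2001 deadline, so the action is timely.

TIMELY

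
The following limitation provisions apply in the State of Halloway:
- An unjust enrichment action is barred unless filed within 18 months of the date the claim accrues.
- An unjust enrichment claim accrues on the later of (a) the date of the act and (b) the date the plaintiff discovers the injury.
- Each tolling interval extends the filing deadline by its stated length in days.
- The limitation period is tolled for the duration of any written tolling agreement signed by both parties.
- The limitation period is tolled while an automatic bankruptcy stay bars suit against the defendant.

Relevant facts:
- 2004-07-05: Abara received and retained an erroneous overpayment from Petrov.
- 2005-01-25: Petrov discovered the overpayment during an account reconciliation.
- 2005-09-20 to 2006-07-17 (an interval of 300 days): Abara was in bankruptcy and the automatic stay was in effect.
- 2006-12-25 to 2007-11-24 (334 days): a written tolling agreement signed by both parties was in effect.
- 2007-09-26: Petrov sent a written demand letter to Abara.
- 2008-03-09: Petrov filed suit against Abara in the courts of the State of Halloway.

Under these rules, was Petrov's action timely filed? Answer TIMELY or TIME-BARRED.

The claim accrued on 2005-01-25 — the later of the 2004-07-05 act and the 2005-01-25 discovery.
Adding the 18 months base period to 2005-01-25 gives a deadline of 2006-07-25, before any tolling.
The period was tolled for 300 days by the automatic bankruptcy stay (2005-09-20 to 2006-07-17), pushing the deadline to 2007-05-21.
Because the written tolling agreement ran from 2006-12-25 to 2007-11-24, the deadline is extended by 334 days to 2008-04-19.
None of the other events listed affects the running of the period under the stated rules.
The 2008-03-09 filing precedes the 2008-04-19 deadline; the claim is timely.

TIMELY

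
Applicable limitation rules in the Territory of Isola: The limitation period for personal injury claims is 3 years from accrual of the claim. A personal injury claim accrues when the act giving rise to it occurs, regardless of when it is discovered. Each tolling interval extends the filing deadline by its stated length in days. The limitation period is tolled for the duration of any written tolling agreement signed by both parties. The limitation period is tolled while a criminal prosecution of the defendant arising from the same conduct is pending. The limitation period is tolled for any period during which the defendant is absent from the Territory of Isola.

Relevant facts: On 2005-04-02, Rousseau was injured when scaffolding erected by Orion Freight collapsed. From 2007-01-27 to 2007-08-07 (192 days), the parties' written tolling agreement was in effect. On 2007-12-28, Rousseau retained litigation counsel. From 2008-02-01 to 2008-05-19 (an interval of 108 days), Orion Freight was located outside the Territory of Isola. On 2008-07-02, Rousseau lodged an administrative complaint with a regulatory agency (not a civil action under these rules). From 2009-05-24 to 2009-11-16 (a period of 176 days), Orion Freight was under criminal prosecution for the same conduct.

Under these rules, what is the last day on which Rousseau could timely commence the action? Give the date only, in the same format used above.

2009-01-27

The claim accrued on 2005-04-02, when the wrongful act occurred.
3 years from 2005-04-02 is 2008-04-02.
The period was tolled for 192 days by the written tolling agreement (2007-01-27 to 2007-08-07), pushing the deadline to 2008-10-11.
Because the defendant's absence from the jurisdiction ran from 2008-02-01 to 2008-05-19, the deadline is extended by 108 days to 2009-01-27.
The pending criminal prosecution from 2009-05-24 to 2009-11-16 began after the period had already run on 2009-01-27, so it has no tolling effect.
None of the other events listed affects the running of the period under the stated rules.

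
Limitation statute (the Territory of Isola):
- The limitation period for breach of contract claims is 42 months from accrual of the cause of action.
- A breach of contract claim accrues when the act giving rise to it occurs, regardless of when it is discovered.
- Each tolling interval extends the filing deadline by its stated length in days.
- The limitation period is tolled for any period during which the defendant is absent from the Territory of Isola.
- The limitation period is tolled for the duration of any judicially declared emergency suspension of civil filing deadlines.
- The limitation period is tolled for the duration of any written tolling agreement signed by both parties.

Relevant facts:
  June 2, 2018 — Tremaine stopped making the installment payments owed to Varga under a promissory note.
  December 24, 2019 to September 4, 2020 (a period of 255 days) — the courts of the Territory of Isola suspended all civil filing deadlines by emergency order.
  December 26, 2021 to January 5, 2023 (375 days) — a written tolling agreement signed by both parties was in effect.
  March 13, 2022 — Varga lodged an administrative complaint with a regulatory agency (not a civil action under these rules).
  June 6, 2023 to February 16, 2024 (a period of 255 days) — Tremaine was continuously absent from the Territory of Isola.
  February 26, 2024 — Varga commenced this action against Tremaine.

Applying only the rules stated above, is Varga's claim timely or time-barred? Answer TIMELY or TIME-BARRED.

The limitation period began to run on June 2, 2018.
The untolled deadline — 42 months after June 2, 2018 — is December 2, 2021.
Because the emergency suspension of filing deadlines ran from December 24, 2019 to September 4, 2020, the deadline is extended by 255 days to August 14, 2022.
Because the written tolling agreement ran from December 26, 2021 to January 5, 2023, the deadline is extended by 375 days to August 24, 2023.
The defendant's absence from the jurisdiction from June 6, 2023 to February 16, 2024 tolled the period for 255 days, extending the deadline to May 5, 2024.
The other events in the timeline have no effect on the limitation period under the stated rules.
Filing on February 26, 2024 beat the May 5, 2024 deadline — the action is timely.

TIMELY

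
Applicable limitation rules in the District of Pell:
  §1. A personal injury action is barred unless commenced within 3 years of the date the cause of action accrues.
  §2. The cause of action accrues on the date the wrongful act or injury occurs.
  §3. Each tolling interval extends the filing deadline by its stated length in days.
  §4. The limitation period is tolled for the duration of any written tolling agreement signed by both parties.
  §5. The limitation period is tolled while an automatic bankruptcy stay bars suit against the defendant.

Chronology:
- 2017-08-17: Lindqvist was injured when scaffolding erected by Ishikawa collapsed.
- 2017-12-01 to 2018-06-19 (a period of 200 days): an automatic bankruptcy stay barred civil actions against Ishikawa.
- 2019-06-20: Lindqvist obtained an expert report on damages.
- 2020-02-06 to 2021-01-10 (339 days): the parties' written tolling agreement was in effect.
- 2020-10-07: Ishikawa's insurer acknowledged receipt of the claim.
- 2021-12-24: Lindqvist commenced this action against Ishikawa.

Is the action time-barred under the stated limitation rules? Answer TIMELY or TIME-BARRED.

TIMELY

The limitation period began to run on 2017-08-17.
Adding the 3 years base period to 2017-08-17 gives a deadline of 2020-08-17, before any tolling.
Because the automatic bankruptcy stay ran from 2017-12-01 to 2018-06-19, the deadline is extended by 200 days to 2021-03-05.
The period was tolled for 339 days by the written tolling agreement (2020-02-06 to 2021-01-10), pushing the deadline to 2022-02-07.
Nothing else in the chronology tolls or restarts the period.
The 2021-12-24 filing precedes the 2022-02-07 deadline; the claim is timely.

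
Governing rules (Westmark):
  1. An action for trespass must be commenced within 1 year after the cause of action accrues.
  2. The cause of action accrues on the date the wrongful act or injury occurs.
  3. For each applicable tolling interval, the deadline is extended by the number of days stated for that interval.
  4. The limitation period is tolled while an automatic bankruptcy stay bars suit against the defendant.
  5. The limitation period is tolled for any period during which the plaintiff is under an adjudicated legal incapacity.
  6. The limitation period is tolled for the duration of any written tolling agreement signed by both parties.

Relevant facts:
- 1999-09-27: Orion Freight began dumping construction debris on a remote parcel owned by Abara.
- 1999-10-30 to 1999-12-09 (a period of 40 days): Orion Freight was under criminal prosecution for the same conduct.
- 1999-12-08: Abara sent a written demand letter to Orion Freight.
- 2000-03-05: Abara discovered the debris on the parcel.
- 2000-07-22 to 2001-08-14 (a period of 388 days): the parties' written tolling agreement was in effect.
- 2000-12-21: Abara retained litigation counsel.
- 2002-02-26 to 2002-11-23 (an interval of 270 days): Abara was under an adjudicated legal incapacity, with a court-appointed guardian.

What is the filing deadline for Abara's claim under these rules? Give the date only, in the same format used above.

The claim accrued on 1999-09-27, when the wrongful act occurred; under the stated occurrence rule the 2000-03-05 discovery does not delay accrual.
Adding the 1 year base period to 1999-09-27 gives a deadline of 2000-09-27, before any tolling.
The period was tolled for 388 days by the written tolling agreement (2000-07-22 to 2001-08-14), pushing the deadline to 2001-10-20.
The plaintiff's legal incapacity starting 2002-02-26 came too late — the period had run on 2001-10-20 — and so does not extend the deadline.
No stated provision tolls the period for a criminal prosecution, so the interval from 1999-10-30 to 1999-12-09 has no effect on the deadline.
None of the other events listed affects the running of the period under the stated rules.

2001-10-20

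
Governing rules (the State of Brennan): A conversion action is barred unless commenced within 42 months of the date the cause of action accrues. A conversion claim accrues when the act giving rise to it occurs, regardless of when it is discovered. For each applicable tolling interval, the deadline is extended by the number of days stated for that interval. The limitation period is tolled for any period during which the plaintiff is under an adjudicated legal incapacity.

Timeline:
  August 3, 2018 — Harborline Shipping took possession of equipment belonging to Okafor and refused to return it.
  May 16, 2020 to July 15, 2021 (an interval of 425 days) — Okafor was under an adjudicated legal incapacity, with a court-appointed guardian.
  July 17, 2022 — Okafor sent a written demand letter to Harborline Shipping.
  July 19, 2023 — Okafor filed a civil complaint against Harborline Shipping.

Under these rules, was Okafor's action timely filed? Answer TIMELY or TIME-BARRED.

The cause of action accrued on August 3, 2018, the date of the act.
Adding the 42 months base period to August 3, 2018 gives a deadline of February 3, 2022, before any tolling.
The plaintiff's legal incapacity from May 16, 2020 to July 15, 2021 tolled the period for 425 days, extending the deadline to April 4, 2023.
None of the other events listed affects the running of the period under the stated rules.
The July 19, 2023 filing falls after the April 4, 2023 deadline; the claim is time-barred.

TIME-BARRED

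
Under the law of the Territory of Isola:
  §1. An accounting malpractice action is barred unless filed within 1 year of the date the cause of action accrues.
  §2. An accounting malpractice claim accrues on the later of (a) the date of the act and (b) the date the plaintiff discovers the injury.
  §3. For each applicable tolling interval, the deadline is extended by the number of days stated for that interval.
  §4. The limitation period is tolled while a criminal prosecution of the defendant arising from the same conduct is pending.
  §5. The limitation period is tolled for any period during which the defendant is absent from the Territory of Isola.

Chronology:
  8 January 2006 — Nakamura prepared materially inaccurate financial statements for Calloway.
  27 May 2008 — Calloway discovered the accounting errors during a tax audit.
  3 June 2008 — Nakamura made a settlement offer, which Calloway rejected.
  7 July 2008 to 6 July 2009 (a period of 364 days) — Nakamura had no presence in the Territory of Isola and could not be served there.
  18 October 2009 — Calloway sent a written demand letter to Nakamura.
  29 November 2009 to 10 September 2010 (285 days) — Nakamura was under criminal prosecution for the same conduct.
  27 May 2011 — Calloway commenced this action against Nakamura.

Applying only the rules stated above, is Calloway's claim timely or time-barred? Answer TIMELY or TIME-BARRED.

Because discovery on 27 May 2008 post-dates the 8 January 2006 act, accrual under the later-of rule falls on 27 May 2008.
The untolled deadline — 1 year after 27 May 2008 — is 27 May 2009.
Because the defendant's absence from the jurisdiction ran from 7 July 2008 to 6 July 2009, the deadline is extended by 364 days to 26 May 2010.
The pending criminal prosecution from 29 November 2009 to 10 September 2010 tolled the period for 285 days, extending the deadline to 7 March 2011.
The other events in the timeline have no effect on the limitation period under the stated rules.
Filing on 27 May 2011 missed the 7 March 2011 deadline — the action is time-barred.

TIME-BARRED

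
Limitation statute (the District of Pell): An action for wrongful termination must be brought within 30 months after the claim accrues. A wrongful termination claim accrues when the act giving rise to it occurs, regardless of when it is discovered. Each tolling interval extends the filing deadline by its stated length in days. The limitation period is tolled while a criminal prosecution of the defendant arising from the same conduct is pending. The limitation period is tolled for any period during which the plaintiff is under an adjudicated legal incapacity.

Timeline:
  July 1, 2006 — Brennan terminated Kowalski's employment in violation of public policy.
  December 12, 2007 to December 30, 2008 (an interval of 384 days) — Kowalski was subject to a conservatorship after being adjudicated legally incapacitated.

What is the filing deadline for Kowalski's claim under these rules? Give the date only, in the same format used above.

January 20, 2010

The claim accrued on July 1, 2006, when the wrongful act occurred.
30 months from July 1, 2006 is January 1, 2009.
Because the plaintiff's legal incapacity ran from December 12, 2007 to December 30, 2008, the deadline is extended by 384 days to January 20, 2010.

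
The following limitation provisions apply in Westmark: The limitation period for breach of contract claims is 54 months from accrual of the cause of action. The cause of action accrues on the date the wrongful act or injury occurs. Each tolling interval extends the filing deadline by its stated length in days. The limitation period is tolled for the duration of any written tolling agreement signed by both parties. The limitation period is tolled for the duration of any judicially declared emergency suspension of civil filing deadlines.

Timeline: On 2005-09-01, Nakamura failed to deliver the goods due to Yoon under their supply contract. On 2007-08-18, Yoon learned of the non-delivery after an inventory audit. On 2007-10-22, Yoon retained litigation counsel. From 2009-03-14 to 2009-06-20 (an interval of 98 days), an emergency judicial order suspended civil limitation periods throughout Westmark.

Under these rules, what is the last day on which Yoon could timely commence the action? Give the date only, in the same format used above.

2010-06-07

Accrual is governed by the date of the act, so the period began to run on 2005-09-01; the later discovery on 2007-08-18 is irrelevant under the stated rule.
54 months from 2005-09-01 is 2010-03-01.
The period was tolled for 98 days by the emergency suspension of filing deadlines (2009-03-14 to 2009-06-20), pushing the deadline to 2010-06-07.
None of the other events listed affects the running of the period under the stated rules.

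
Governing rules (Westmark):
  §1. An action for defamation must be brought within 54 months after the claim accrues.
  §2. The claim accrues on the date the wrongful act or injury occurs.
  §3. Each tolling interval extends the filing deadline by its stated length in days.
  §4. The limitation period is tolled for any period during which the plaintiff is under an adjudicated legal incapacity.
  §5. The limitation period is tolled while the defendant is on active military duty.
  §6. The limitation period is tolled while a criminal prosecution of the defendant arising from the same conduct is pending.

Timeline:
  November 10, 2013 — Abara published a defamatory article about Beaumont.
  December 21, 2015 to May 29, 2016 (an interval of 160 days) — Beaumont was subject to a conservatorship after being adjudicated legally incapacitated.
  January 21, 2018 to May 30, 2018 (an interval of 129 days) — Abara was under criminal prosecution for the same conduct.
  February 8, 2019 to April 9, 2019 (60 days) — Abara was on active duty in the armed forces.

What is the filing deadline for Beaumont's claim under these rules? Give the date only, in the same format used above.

April 24, 2019

The claim accrued on November 10, 2013, the date of the act.
Adding the 54 months base period to November 10, 2013 gives a deadline of May 10, 2018, before any tolling.
The plaintiff's legal incapacity from December 21, 2015 to May 29, 2016 tolled the period for 160 days, extending the deadline to October 17, 2018.
The period was tolled for 129 days by the pending criminal prosecution (January 21, 2018 to May 30, 2018), pushing the deadline to February 23, 2019.
The defendant's active military service from February 8, 2019 to April 9, 2019 tolled the period for 60 days, extending the deadline to April 24, 2019.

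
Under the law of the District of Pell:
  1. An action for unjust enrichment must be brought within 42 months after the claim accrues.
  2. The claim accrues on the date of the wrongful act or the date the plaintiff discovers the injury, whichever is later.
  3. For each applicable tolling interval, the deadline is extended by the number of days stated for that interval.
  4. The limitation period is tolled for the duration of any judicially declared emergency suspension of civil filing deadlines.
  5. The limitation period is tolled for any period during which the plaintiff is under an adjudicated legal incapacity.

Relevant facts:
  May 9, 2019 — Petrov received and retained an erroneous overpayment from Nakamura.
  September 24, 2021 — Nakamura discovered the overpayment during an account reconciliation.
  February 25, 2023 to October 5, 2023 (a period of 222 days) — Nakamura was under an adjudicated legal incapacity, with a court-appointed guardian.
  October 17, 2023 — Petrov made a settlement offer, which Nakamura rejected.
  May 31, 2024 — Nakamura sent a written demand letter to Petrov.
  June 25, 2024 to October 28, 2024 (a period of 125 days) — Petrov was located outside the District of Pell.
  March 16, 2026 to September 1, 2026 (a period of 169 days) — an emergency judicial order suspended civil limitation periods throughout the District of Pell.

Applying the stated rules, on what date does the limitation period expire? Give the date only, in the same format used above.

November 1, 2025

The claim accrued on September 24, 2021 — the later of the May 9, 2019 act and the September 24, 2021 discovery.
The untolled deadline — 42 months after September 24, 2021 — is March 24, 2025.
The plaintiff's legal incapacity from February 25, 2023 to October 5, 2023 tolled the period for 222 days, extending the deadline to November 1, 2025.
By the time the emergency suspension of filing deadlines began on March 16, 2026, the limitation period had already expired on November 1, 2025; that interval cannot revive it.
Although the defendant's absence ran from June 25, 2024 to October 28, 2024, the stated rules do not make that a tolling event, so it is disregarded.
The other events in the timeline have no effect on the limitation period under the stated rules.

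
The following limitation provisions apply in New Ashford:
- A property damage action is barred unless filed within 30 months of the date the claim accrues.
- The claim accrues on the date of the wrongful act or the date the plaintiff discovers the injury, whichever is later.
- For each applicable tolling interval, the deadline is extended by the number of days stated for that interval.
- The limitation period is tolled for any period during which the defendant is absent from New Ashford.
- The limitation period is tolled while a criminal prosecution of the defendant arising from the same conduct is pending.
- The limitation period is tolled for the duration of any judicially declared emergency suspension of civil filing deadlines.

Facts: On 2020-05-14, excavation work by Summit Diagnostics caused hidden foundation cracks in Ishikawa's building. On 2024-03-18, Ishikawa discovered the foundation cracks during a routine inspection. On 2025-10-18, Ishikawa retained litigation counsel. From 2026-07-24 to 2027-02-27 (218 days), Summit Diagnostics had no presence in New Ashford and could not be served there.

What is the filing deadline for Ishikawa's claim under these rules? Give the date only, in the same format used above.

2027-04-24

The claim accrued on 2024-03-18 — the later of the 2020-05-14 act and the 2024-03-18 discovery.
The untolled deadline — 30 months after 2024-03-18 — is 2026-09-18.
The period was tolled for 218 days by the defendant's absence from the jurisdiction (2026-07-24 to 2027-02-27), pushing the deadline to 2027-04-24.
Nothing else in the chronology tolls or restarts the period.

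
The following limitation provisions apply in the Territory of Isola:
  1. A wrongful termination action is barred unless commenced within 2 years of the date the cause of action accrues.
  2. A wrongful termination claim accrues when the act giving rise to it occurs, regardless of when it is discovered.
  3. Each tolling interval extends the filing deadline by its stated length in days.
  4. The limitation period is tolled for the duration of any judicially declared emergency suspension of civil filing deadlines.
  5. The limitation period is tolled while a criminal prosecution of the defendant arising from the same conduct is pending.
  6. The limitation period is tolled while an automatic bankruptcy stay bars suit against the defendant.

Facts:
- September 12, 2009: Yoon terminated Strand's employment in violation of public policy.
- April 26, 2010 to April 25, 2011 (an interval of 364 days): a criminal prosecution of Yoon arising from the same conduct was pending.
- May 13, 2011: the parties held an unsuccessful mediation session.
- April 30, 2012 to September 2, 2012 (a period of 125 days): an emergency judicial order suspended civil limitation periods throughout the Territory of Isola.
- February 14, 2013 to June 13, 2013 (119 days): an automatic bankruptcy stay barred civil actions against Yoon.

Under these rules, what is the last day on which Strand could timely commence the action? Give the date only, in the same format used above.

January 13, 2013

The cause of action accrued on September 12, 2009, the date of the act.
2 years from September 12, 2009 is September 12, 2011.
Because the pending criminal prosecution ran from April 26, 2010 to April 25, 2011, the deadline is extended by 364 days to September 10, 2012.
The emergency suspension of filing deadlines from April 30, 2012 to September 2, 2012 tolled the period for 125 days, extending the deadline to January 13, 2013.
The automatic bankruptcy stay from February 14, 2013 to June 13, 2013 began after the period had already run on January 13, 2013, so it has no tolling effect.
None of the other events listed affects the running of the period under the stated rules.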